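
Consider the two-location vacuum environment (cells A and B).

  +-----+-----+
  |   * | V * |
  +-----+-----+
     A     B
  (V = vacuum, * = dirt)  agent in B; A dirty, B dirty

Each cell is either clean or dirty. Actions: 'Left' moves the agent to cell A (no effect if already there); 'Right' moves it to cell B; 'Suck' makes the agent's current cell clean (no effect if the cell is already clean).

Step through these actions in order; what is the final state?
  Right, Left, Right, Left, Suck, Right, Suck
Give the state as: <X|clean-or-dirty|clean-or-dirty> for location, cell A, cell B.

[1] after Right: <B|dirty|dirty>
[2] after Left: <A|dirty|dirty>
[3] after Right: <B|dirty|dirty>
[4] after Left: <A|dirty|dirty>
[5] after Suck: <A|clean|dirty>
[6] after Right: <B|clean|dirty>
[7] after Suck: <B|clean|clean>

<B|clean|clean>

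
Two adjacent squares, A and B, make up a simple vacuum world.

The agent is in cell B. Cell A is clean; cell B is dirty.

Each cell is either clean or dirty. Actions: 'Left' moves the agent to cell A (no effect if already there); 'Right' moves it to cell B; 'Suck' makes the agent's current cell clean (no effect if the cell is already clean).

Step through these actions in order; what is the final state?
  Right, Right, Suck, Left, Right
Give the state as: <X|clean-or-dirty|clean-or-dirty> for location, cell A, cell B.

<B|clean|clean>

step 1/5 (Right): <B|clean|dirty>
step 2/5 (Right): <B|clean|dirty>
step 3/5 (Suck): <B|clean|clean>
step 4/5 (Left): <A|clean|clean>
step 5/5 (Right): <B|clean|clean>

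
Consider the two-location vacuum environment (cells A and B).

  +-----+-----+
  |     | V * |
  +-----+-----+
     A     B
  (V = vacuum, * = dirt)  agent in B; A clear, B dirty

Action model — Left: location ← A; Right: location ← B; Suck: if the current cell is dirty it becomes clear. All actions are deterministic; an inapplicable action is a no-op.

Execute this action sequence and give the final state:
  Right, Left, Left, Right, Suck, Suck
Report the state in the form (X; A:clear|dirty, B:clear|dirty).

[1] after Right: (B; A:clear, B:dirty)
[2] after Left: (A; A:clear, B:dirty)
[3] after Left: (A; A:clear, B:dirty)
[4] after Right: (B; A:clear, B:dirty)
[5] after Suck: (B; A:clear, B:clear)
[6] after Suck: (B; A:clear, B:clear)

(B; A:clear, B:clear)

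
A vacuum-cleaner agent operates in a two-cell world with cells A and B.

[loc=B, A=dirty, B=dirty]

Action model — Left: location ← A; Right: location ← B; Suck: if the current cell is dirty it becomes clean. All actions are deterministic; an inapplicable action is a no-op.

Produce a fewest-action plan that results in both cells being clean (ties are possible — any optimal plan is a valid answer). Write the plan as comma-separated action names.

Suck, Left, Suck

1. Suck → in B — A dirty, B clean
2. Left → in A — A dirty, B clean
3. Suck → in A — A clean, B clean
min 3: Suck B + move + Suck A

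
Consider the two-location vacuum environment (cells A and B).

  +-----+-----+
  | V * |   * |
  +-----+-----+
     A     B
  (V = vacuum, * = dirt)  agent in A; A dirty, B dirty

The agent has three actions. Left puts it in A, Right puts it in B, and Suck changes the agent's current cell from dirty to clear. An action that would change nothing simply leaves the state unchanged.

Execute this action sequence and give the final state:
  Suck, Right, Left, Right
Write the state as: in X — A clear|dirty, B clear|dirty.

in B — A clear, B dirty

1) do Suck; now in A — A clear, B dirty
2) do Right; now in B — A clear, B dirty
3) do Left; now in A — A clear, B dirty
4) do Right; now in B — A clear, B dirty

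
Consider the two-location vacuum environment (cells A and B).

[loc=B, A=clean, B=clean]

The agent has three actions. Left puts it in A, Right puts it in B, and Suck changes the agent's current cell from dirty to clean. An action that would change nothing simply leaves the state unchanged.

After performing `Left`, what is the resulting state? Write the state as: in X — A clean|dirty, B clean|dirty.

start: in B — A clean, B clean
1. Left → in A — A clean, B clean

in A — A clean, B clean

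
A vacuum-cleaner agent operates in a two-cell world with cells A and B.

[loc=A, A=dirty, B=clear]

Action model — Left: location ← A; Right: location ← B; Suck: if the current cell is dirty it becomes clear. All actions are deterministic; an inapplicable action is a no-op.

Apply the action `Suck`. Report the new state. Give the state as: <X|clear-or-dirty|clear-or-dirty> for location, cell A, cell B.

<A|clear|clear>

start: <A|dirty|clear>
Suck (#1): <A|clear|clear>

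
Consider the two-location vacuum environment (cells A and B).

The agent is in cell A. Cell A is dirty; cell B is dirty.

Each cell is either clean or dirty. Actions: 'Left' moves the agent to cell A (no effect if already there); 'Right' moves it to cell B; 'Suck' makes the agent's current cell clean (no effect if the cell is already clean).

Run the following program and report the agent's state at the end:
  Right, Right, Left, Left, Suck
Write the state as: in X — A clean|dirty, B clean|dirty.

Right (#1): in B — A dirty, B dirty
Right (#2): in B — A dirty, B dirty
Left (#3): in A — A dirty, B dirty
Left (#4): in A — A dirty, B dirty
Suck (#5): in A — A clean, B dirty

in A — A clean, B dirty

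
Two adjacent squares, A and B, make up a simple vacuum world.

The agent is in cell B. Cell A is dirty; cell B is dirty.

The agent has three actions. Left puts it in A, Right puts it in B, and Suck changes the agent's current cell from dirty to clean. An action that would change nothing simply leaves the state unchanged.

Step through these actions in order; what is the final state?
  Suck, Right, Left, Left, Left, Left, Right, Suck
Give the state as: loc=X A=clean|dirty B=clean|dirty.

loc=B A=dirty B=clean

[1] after Suck: loc=B A=dirty B=clean
[2] after Right: loc=B A=dirty B=clean
[3] after Left: loc=A A=dirty B=clean
[4] after Left: loc=A A=dirty B=clean
[5] after Left: loc=A A=dirty B=clean
[6] after Left: loc=A A=dirty B=clean
[7] after Right: loc=B A=dirty B=clean
[8] after Suck: loc=B A=dirty B=clean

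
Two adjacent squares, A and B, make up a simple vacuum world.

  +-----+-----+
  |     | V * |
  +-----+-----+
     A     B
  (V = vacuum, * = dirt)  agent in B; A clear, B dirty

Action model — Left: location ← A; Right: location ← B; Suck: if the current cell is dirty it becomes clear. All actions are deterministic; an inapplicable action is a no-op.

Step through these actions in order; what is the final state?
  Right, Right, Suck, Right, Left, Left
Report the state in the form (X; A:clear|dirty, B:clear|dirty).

t=1 Right ⇒ (B; A:clear, B:dirty)
t=2 Right ⇒ (B; A:clear, B:dirty)
t=3 Suck ⇒ (B; A:clear, B:clear)
t=4 Right ⇒ (B; A:clear, B:clear)
t=5 Left ⇒ (A; A:clear, B:clear)
t=6 Left ⇒ (A; A:clear, B:clear)

(A; A:clear, B:clear)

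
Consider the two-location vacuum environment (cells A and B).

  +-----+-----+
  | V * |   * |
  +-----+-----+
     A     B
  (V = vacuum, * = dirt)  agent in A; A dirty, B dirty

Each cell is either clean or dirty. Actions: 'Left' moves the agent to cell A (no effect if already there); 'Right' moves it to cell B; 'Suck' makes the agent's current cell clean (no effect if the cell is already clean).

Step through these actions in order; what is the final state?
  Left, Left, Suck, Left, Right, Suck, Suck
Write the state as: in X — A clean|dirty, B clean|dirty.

t=1 Left ⇒ in A — A dirty, B dirty
t=2 Left ⇒ in A — A dirty, B dirty
t=3 Suck ⇒ in A — A clean, B dirty
t=4 Left ⇒ in A — A clean, B dirty
t=5 Right ⇒ in B — A clean, B dirty
t=6 Suck ⇒ in B — A clean, B clean
t=7 Suck ⇒ in B — A clean, B clean

in B — A clean, B clean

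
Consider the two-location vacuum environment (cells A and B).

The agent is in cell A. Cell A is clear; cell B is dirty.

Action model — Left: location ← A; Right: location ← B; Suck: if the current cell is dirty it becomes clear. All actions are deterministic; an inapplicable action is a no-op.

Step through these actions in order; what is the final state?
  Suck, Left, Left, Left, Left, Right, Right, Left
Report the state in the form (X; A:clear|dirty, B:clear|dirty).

(A; A:clear, B:dirty)

[1] after Suck: (A; A:clear, B:dirty)
[2] after Left: (A; A:clear, B:dirty)
[3] after Left: (A; A:clear, B:dirty)
[4] after Left: (A; A:clear, B:dirty)
[5] after Left: (A; A:clear, B:dirty)
[6] after Right: (B; A:clear, B:dirty)
[7] after Right: (B; A:clear, B:dirty)
[8] after Left: (A; A:clear, B:dirty)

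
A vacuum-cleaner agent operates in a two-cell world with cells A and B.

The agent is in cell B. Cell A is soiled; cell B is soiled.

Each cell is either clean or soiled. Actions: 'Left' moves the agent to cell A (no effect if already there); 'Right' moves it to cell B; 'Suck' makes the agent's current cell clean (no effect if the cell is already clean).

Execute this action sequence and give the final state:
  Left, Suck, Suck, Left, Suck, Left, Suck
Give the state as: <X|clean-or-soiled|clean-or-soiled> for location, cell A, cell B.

1) do Left; now <A|soiled|soiled>
2) do Suck; now <A|clean|soiled>
3) do Suck; now <A|clean|soiled>
4) do Left; now <A|clean|soiled>
5) do Suck; now <A|clean|soiled>
6) do Left; now <A|clean|soiled>
7) do Suck; now <A|clean|soiled>

<A|clean|soiled>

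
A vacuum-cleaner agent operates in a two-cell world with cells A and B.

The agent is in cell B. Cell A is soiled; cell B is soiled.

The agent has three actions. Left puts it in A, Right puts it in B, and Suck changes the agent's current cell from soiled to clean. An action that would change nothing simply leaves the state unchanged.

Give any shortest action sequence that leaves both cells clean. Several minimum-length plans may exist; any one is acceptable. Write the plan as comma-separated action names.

t=1 Suck ⇒ loc=B A=soiled B=clean
t=2 Left ⇒ loc=A A=soiled B=clean
t=3 Suck ⇒ loc=A A=clean B=clean
min 3: Suck B + move + Suck A

Suck, Left, Suck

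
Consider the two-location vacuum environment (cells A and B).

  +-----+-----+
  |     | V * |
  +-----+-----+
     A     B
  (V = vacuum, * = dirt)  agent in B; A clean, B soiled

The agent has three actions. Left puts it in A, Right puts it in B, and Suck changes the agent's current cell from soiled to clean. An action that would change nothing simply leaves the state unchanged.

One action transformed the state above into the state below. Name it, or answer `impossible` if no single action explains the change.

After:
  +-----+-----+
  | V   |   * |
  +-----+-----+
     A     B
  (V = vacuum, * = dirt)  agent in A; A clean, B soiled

try  Left: <A|clean|soiled>  ← match
try Right: <B|clean|soiled>
try  Suck: <B|clean|clean>

Left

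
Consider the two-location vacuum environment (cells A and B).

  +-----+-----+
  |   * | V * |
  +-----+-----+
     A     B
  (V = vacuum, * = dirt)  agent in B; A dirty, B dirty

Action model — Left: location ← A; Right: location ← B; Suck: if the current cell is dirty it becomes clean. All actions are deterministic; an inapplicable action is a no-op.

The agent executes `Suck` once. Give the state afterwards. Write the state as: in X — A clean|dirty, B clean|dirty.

start: in B — A dirty, B dirty
1) do Suck; now in B — A dirty, B clean

in B — A dirty, B clean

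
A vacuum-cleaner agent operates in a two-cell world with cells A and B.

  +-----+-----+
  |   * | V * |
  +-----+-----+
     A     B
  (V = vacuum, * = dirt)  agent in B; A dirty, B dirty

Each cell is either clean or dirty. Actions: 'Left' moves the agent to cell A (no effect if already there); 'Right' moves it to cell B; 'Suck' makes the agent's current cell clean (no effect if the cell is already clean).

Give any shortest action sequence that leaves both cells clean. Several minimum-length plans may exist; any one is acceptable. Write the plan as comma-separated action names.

Suck, Left, Suck

Suck (#1): <B|dirty|clean>
Left (#2): <A|dirty|clean>
Suck (#3): <A|clean|clean>
min 3: Suck B + move + Suck A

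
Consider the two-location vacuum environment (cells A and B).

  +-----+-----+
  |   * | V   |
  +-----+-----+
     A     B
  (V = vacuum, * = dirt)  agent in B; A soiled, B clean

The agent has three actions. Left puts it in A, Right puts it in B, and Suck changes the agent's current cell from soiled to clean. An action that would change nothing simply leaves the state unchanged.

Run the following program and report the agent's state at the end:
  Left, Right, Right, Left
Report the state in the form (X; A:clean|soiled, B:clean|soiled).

[1] after Left: (A; A:soiled, B:clean)
[2] after Right: (B; A:soiled, B:clean)
[3] after Right: (B; A:soiled, B:clean)
[4] after Left: (A; A:soiled, B:clean)

(A; A:soiled, B:clean)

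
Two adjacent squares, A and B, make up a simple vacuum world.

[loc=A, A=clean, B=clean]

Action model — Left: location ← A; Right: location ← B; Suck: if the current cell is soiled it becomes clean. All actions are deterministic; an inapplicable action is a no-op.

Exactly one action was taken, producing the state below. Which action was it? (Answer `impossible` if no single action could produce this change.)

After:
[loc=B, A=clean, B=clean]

try  Left: <A|clean|clean>
try Right: <B|clean|clean>  ← match
try  Suck: <A|clean|clean>

Right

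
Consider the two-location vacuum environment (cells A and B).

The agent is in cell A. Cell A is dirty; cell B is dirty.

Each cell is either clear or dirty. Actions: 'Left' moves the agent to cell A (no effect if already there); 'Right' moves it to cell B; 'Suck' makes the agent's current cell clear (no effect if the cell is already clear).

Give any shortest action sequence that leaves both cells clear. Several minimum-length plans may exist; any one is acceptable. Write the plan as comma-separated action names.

[1] after Suck: in A — A clear, B dirty
[2] after Right: in B — A clear, B dirty
[3] after Suck: in B — A clear, B clear
min 3: Suck A + move + Suck B

Suck, Right, Suck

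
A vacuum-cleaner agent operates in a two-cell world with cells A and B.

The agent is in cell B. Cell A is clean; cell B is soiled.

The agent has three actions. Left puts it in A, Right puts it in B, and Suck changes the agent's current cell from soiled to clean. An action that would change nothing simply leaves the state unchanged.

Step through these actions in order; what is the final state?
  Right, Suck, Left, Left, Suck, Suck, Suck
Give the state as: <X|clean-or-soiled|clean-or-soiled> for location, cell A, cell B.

[1] after Right: <B|clean|soiled>
[2] after Suck: <B|clean|clean>
[3] after Left: <A|clean|clean>
[4] after Left: <A|clean|clean>
[5] after Suck: <A|clean|clean>
[6] after Suck: <A|clean|clean>
[7] after Suck: <A|clean|clean>

<A|clean|clean>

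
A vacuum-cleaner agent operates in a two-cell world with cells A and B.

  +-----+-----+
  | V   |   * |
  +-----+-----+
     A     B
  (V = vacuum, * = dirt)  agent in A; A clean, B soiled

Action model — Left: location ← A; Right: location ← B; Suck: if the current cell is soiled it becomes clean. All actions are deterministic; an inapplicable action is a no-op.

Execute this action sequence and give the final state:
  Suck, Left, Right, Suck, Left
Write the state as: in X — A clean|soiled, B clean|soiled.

in A — A clean, B clean

step 1/5 (Suck): in A — A clean, B soiled
step 2/5 (Left): in A — A clean, B soiled
step 3/5 (Right): in B — A clean, B soiled
step 4/5 (Suck): in B — A clean, B clean
step 5/5 (Left): in A — A clean, B clean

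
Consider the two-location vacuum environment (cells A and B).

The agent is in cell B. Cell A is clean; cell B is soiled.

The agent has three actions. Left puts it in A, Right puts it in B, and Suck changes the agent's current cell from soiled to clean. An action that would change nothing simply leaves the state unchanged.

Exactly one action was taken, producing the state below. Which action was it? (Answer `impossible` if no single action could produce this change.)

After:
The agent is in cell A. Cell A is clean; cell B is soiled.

Left

try  Left: loc=A A=clean B=soiled  ← match
try Right: loc=B A=clean B=soiled
try  Suck: loc=B A=clean B=clean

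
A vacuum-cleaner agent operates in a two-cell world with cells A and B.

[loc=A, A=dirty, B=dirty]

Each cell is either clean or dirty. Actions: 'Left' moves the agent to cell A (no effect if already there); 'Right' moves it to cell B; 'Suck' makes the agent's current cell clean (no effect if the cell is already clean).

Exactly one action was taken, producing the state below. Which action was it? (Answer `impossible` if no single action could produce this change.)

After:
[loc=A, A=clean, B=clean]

impossible

try  Left: <A|dirty|dirty>
try Right: <B|dirty|dirty>
try  Suck: <A|clean|dirty>
no single action produces the after-state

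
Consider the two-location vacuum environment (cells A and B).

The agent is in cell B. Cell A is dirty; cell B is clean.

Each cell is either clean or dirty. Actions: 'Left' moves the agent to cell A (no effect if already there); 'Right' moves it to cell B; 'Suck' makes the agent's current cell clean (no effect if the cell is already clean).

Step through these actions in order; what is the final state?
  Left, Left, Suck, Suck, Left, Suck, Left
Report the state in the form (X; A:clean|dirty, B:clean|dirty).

[1] after Left: (A; A:dirty, B:clean)
[2] after Left: (A; A:dirty, B:clean)
[3] after Suck: (A; A:clean, B:clean)
[4] after Suck: (A; A:clean, B:clean)
[5] after Left: (A; A:clean, B:clean)
[6] after Suck: (A; A:clean, B:clean)
[7] after Left: (A; A:clean, B:clean)

(A; A:clean, B:clean)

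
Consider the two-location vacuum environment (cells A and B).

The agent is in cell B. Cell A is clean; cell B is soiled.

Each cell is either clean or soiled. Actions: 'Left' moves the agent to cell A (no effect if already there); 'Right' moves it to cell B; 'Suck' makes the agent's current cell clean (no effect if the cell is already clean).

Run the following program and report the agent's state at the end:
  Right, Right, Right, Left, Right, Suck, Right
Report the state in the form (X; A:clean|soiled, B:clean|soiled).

(B; A:clean, B:clean)

1) do Right; now (B; A:clean, B:soiled)
2) do Right; now (B; A:clean, B:soiled)
3) do Right; now (B; A:clean, B:soiled)
4) do Left; now (A; A:clean, B:soiled)
5) do Right; now (B; A:clean, B:soiled)
6) do Suck; now (B; A:clean, B:clean)
7) do Right; now (B; A:clean, B:clean)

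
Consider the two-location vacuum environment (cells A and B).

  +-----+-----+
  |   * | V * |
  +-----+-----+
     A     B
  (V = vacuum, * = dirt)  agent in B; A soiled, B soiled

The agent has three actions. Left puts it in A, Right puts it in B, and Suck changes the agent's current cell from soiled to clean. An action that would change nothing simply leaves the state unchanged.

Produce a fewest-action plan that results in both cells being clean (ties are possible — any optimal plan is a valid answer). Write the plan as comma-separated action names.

t=1 Suck ⇒ <B|soiled|clean>
t=2 Left ⇒ <A|soiled|clean>
t=3 Suck ⇒ <A|clean|clean>
min 3: Suck B + move + Suck A

Suck, Left, Suck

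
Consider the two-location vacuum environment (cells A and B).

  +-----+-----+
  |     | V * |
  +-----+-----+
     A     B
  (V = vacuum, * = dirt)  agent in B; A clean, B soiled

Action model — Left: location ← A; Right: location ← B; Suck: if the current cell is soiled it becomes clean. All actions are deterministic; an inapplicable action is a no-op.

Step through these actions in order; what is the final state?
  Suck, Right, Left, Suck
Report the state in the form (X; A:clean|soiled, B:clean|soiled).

1. Suck → (B; A:clean, B:clean)
2. Right → (B; A:clean, B:clean)
3. Left → (A; A:clean, B:clean)
4. Suck → (A; A:clean, B:clean)

(A; A:clean, B:clean)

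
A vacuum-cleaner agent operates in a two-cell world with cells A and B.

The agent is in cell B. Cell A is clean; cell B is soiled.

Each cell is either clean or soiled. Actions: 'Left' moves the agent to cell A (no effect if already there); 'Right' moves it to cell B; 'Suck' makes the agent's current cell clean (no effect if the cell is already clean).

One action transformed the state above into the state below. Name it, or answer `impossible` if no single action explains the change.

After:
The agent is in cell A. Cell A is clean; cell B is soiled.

try  Left: loc=A A=clean B=soiled  ← match
try Right: loc=B A=clean B=soiled
try  Suck: loc=B A=clean B=clean

Left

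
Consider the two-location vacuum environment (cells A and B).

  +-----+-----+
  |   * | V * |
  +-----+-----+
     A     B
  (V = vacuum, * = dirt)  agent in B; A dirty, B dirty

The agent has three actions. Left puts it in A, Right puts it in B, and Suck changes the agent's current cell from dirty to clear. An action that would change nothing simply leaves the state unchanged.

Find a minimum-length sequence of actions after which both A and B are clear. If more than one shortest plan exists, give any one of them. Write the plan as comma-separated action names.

[1] after Suck: (B; A:dirty, B:clear)
[2] after Left: (A; A:dirty, B:clear)
[3] after Suck: (A; A:clear, B:clear)
min 3: Suck B + move + Suck A

Suck, Left, Suck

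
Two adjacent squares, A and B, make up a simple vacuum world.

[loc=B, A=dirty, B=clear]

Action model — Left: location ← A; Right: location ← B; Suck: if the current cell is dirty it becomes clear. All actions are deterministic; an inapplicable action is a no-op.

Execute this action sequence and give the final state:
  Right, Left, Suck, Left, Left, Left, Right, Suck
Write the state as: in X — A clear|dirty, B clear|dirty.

in B — A clear, B clear

1) do Right; now in B — A dirty, B clear
2) do Left; now in A — A dirty, B clear
3) do Suck; now in A — A clear, B clear
4) do Left; now in A — A clear, B clear
5) do Left; now in A — A clear, B clear
6) do Left; now in A — A clear, B clear
7) do Right; now in B — A clear, B clear
8) do Suck; now in B — A clear, B clear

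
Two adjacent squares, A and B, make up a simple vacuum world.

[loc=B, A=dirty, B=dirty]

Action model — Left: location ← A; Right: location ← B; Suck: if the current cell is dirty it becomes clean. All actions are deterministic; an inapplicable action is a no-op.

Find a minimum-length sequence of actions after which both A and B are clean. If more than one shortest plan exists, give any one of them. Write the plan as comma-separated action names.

1) do Suck; now <B|dirty|clean>
2) do Left; now <A|dirty|clean>
3) do Suck; now <A|clean|clean>
min 3: Suck B + move + Suck A

Suck, Left, Suck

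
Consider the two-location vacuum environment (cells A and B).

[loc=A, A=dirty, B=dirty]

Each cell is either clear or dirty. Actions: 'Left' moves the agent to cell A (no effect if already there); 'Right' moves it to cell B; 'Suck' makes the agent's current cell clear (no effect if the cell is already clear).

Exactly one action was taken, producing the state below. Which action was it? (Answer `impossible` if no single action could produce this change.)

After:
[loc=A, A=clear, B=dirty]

Suck

try  Left: in A — A dirty, B dirty
try Right: in B — A dirty, B dirty
try  Suck: in A — A clear, B dirty  ← match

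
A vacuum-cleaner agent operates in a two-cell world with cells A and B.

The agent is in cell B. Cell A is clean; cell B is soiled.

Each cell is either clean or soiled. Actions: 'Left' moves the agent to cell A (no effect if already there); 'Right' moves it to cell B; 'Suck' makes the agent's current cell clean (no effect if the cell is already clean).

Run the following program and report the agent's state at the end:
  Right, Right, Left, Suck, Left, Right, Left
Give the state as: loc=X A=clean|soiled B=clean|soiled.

1. Right → loc=B A=clean B=soiled
2. Right → loc=B A=clean B=soiled
3. Left → loc=A A=clean B=soiled
4. Suck → loc=A A=clean B=soiled
5. Left → loc=A A=clean B=soiled
6. Right → loc=B A=clean B=soiled
7. Left → loc=A A=clean B=soiled

loc=A A=clean B=soiled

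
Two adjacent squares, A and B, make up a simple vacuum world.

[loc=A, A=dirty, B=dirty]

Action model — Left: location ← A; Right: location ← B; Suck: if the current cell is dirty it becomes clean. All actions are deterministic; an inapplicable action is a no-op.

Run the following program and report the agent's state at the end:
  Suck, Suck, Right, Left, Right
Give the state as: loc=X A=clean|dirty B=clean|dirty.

Suck (#1): loc=A A=clean B=dirty
Suck (#2): loc=A A=clean B=dirty
Right (#3): loc=B A=clean B=dirty
Left (#4): loc=A A=clean B=dirty
Right (#5): loc=B A=clean B=dirty

loc=B A=clean B=dirty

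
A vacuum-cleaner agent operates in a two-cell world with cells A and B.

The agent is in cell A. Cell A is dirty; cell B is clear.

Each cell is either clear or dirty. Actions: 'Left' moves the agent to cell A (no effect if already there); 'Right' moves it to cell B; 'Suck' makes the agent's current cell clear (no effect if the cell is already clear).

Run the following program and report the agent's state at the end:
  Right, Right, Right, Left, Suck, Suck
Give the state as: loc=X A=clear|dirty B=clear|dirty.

step 1/6 (Right): loc=B A=dirty B=clear
step 2/6 (Right): loc=B A=dirty B=clear
step 3/6 (Right): loc=B A=dirty B=clear
step 4/6 (Left): loc=A A=dirty B=clear
step 5/6 (Suck): loc=A A=clear B=clear
step 6/6 (Suck): loc=A A=clear B=clear

loc=A A=clear B=clear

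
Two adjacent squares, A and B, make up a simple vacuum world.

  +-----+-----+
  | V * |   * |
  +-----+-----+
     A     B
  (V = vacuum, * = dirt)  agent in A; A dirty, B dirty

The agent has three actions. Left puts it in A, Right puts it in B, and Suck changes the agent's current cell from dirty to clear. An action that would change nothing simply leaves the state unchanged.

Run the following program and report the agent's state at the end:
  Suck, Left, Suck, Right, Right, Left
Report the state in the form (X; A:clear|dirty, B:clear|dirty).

[1] after Suck: (A; A:clear, B:dirty)
[2] after Left: (A; A:clear, B:dirty)
[3] after Suck: (A; A:clear, B:dirty)
[4] after Right: (B; A:clear, B:dirty)
[5] after Right: (B; A:clear, B:dirty)
[6] after Left: (A; A:clear, B:dirty)

(A; A:clear, B:dirty)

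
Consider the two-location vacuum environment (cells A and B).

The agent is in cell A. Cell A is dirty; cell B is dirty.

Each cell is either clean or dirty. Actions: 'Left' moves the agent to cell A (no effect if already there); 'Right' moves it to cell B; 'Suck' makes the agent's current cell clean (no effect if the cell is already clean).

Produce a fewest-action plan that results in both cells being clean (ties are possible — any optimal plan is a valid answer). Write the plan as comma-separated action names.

step 1/3 (Suck): loc=A A=clean B=dirty
step 2/3 (Right): loc=B A=clean B=dirty
step 3/3 (Suck): loc=B A=clean B=clean
min 3: Suck A + move + Suck B

Suck, Right, Suck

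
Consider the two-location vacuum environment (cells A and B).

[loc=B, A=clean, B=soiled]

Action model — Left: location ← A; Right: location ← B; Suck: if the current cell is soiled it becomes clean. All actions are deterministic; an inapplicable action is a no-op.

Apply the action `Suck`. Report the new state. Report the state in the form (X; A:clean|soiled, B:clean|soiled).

(B; A:clean, B:clean)

start: (B; A:clean, B:soiled)
1) do Suck; now (B; A:clean, B:clean)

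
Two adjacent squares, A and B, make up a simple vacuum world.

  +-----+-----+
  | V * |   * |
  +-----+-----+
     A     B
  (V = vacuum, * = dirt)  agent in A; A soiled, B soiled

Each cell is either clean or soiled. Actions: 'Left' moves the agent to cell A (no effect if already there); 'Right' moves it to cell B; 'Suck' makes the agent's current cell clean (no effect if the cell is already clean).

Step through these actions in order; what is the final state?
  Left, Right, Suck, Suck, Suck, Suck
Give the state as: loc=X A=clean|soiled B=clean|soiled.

1) do Left; now loc=A A=soiled B=soiled
2) do Right; now loc=B A=soiled B=soiled
3) do Suck; now loc=B A=soiled B=clean
4) do Suck; now loc=B A=soiled B=clean
5) do Suck; now loc=B A=soiled B=clean
6) do Suck; now loc=B A=soiled B=clean

loc=B A=soiled B=clean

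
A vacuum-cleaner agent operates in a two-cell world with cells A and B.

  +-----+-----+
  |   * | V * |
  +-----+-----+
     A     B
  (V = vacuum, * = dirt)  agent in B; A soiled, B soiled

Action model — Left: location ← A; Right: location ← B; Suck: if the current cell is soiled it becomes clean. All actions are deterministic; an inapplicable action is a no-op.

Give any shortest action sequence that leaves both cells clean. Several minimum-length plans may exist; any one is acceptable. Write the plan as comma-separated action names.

Suck, Left, Suck

t=1 Suck ⇒ in B — A soiled, B clean
t=2 Left ⇒ in A — A soiled, B clean
t=3 Suck ⇒ in A — A clean, B clean
min 3: Suck B + move + Suck A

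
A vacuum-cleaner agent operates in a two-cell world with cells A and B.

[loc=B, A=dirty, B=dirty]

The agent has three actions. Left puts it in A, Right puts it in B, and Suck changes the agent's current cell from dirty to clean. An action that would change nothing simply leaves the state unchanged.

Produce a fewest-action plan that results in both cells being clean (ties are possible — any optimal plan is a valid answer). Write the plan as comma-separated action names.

Suck, Left, Suck

[1] after Suck: (B; A:dirty, B:clean)
[2] after Left: (A; A:dirty, B:clean)
[3] after Suck: (A; A:clean, B:clean)
min 3: Suck B + move + Suck A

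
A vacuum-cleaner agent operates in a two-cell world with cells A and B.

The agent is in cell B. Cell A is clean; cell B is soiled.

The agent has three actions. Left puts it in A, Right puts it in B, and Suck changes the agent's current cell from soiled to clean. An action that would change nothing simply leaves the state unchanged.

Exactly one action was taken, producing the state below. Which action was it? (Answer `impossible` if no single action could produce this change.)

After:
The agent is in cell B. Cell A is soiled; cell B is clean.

try  Left: in A — A clean, B soiled
try Right: in B — A clean, B soiled
try  Suck: in B — A clean, B clean
no single action produces the after-state

impossible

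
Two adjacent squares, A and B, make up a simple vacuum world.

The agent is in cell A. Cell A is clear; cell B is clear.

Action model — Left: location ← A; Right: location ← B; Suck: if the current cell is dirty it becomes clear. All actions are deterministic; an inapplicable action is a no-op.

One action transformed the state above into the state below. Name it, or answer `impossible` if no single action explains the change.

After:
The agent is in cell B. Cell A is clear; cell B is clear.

Right

try  Left: in A — A clear, B clear
try Right: in B — A clear, B clear  ← match
try  Suck: in A — A clear, B clear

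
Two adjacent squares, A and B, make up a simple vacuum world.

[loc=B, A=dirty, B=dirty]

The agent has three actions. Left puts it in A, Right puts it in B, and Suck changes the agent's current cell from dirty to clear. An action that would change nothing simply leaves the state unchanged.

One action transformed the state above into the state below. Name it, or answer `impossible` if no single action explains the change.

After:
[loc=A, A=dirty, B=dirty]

try  Left: (A; A:dirty, B:dirty)  ← match
try Right: (B; A:dirty, B:dirty)
try  Suck: (B; A:dirty, B:clear)

Left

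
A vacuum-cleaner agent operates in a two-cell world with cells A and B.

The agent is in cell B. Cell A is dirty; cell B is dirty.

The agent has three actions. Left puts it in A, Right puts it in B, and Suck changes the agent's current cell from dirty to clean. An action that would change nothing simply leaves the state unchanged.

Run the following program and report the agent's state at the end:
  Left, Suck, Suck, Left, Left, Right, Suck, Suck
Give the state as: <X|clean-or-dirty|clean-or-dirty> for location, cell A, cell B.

1) do Left; now <A|dirty|dirty>
2) do Suck; now <A|clean|dirty>
3) do Suck; now <A|clean|dirty>
4) do Left; now <A|clean|dirty>
5) do Left; now <A|clean|dirty>
6) do Right; now <B|clean|dirty>
7) do Suck; now <B|clean|clean>
8) do Suck; now <B|clean|clean>

<B|clean|clean>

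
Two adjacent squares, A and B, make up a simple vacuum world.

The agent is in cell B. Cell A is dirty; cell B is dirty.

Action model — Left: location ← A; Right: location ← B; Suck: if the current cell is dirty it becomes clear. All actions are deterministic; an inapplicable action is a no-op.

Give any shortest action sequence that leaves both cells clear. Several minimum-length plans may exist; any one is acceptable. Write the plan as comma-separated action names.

Suck (#1): loc=B A=dirty B=clear
Left (#2): loc=A A=dirty B=clear
Suck (#3): loc=A A=clear B=clear
min 3: Suck B + move + Suck A

Suck, Left, Suck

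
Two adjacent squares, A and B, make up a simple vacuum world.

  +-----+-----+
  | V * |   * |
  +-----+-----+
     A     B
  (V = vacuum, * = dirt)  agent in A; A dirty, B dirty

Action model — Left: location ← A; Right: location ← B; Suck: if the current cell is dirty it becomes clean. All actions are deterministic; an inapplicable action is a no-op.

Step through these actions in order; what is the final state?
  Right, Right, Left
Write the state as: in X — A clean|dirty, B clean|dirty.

1. Right → in B — A dirty, B dirty
2. Right → in B — A dirty, B dirty
3. Left → in A — A dirty, B dirty

in A — A dirty, B dirty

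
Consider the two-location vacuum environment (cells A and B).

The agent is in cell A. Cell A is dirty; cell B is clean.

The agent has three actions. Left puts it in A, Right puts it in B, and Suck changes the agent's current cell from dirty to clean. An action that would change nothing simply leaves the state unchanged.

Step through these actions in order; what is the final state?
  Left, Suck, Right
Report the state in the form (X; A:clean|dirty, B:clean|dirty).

(B; A:clean, B:clean)

[1] after Left: (A; A:dirty, B:clean)
[2] after Suck: (A; A:clean, B:clean)
[3] after Right: (B; A:clean, B:clean)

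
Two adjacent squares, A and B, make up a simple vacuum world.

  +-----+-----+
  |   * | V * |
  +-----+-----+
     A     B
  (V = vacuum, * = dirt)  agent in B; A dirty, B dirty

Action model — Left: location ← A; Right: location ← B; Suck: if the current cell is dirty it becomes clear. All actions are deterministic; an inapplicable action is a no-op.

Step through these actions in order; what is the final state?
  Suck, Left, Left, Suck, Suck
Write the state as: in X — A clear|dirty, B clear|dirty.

in A — A clear, B clear

step 1/5 (Suck): in B — A dirty, B clear
step 2/5 (Left): in A — A dirty, B clear
step 3/5 (Left): in A — A dirty, B clear
step 4/5 (Suck): in A — A clear, B clear
step 5/5 (Suck): in A — A clear, B clear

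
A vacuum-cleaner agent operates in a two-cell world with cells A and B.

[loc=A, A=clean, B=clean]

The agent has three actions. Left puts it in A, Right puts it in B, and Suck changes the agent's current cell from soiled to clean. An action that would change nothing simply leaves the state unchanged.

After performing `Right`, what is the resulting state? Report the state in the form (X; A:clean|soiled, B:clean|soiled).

(B; A:clean, B:clean)

start: (A; A:clean, B:clean)
[1] after Right: (B; A:clean, B:clean)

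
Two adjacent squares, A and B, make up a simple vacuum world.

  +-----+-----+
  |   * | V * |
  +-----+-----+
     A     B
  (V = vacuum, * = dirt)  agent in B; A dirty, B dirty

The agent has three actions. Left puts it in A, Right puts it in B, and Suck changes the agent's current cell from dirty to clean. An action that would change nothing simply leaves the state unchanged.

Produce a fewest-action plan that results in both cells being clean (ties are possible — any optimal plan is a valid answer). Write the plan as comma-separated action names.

1. Suck → (B; A:dirty, B:clean)
2. Left → (A; A:dirty, B:clean)
3. Suck → (A; A:clean, B:clean)
min 3: Suck B + move + Suck A

Suck, Left, Suck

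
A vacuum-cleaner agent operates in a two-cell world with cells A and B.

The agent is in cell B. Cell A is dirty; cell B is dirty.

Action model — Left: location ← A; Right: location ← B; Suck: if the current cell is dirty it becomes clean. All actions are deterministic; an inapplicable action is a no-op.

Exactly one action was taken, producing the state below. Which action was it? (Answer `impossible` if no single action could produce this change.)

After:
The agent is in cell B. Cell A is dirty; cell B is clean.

try  Left: loc=A A=dirty B=dirty
try Right: loc=B A=dirty B=dirty
try  Suck: loc=B A=dirty B=clean  ← match

Suck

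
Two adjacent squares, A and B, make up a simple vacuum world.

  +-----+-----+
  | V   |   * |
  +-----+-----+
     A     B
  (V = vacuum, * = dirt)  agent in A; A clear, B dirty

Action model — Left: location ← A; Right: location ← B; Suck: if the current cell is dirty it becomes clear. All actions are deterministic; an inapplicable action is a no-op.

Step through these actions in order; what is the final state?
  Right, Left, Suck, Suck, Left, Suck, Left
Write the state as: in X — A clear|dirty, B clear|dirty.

1) do Right; now in B — A clear, B dirty
2) do Left; now in A — A clear, B dirty
3) do Suck; now in A — A clear, B dirty
4) do Suck; now in A — A clear, B dirty
5) do Left; now in A — A clear, B dirty
6) do Suck; now in A — A clear, B dirty
7) do Left; now in A — A clear, B dirty

in A — A clear, B dirty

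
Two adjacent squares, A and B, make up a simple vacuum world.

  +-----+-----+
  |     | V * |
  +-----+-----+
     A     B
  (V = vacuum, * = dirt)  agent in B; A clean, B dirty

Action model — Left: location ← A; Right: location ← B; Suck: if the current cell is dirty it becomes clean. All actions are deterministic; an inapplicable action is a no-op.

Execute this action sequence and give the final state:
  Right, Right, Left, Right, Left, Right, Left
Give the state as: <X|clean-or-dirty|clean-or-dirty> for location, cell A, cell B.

<A|clean|dirty>

t=1 Right ⇒ <B|clean|dirty>
t=2 Right ⇒ <B|clean|dirty>
t=3 Left ⇒ <A|clean|dirty>
t=4 Right ⇒ <B|clean|dirty>
t=5 Left ⇒ <A|clean|dirty>
t=6 Right ⇒ <B|clean|dirty>
t=7 Left ⇒ <A|clean|dirty>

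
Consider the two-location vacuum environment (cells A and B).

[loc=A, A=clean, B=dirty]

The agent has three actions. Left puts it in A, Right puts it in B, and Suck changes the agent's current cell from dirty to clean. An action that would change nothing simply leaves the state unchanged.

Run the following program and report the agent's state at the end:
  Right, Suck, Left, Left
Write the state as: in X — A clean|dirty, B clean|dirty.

t=1 Right ⇒ in B — A clean, B dirty
t=2 Suck ⇒ in B — A clean, B clean
t=3 Left ⇒ in A — A clean, B clean
t=4 Left ⇒ in A — A clean, B clean

in A — A clean, B clean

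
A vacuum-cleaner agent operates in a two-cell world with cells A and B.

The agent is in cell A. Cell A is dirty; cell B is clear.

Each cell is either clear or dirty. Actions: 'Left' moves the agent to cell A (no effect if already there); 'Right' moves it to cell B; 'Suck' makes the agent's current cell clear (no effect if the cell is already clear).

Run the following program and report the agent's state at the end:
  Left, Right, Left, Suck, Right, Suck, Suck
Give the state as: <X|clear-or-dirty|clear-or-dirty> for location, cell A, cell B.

<B|clear|clear>

Left (#1): <A|dirty|clear>
Right (#2): <B|dirty|clear>
Left (#3): <A|dirty|clear>
Suck (#4): <A|clear|clear>
Right (#5): <B|clear|clear>
Suck (#6): <B|clear|clear>
Suck (#7): <B|clear|clear>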